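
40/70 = 4/7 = 0.57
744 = 744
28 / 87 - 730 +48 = -59306 / 87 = -681.68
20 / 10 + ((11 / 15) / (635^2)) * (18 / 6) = 4032261 / 2016125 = 2.00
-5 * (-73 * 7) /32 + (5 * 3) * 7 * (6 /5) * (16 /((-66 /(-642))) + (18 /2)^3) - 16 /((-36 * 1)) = 353372881 /3168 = 111544.47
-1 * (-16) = 16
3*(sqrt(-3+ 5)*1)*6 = 18*sqrt(2) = 25.46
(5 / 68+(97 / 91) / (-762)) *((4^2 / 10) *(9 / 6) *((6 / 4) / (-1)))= -510171 / 1964690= -0.26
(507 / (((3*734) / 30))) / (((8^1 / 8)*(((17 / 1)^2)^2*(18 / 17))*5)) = 169 / 10818426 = 0.00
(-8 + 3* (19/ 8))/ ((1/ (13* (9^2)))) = -7371/ 8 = -921.38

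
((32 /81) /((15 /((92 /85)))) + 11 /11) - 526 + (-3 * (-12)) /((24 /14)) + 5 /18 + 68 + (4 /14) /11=-6929012249 /15904350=-435.67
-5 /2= -2.50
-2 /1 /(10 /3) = -3 /5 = -0.60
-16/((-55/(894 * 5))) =14304/11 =1300.36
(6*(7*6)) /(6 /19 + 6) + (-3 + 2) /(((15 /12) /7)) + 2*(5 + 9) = 623 /10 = 62.30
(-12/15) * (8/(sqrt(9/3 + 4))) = -32 * sqrt(7)/35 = -2.42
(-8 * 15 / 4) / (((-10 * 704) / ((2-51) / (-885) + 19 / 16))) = 17599 / 3322880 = 0.01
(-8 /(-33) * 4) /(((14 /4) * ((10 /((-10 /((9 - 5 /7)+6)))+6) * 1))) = -0.03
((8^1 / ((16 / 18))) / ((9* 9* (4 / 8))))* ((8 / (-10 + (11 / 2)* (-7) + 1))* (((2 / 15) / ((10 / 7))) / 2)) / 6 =-56 / 192375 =-0.00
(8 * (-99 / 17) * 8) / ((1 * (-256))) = 99 / 68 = 1.46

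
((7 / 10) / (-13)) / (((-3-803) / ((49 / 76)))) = 343 / 7963280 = 0.00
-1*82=-82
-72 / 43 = -1.67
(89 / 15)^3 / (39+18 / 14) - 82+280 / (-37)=-2971512529 / 35214750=-84.38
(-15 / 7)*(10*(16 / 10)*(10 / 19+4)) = -20640 / 133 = -155.19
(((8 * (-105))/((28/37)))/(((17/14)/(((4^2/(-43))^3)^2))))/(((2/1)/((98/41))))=-12775178895360/4405990045153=-2.90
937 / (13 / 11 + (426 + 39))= 10307 / 5128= 2.01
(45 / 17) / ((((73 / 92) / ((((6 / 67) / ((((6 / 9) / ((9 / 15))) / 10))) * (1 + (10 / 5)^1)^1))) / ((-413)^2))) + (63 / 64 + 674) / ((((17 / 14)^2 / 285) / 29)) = 116683828852605 / 22615984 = 5159352.29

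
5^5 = 3125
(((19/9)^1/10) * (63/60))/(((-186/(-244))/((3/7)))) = 1159/9300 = 0.12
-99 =-99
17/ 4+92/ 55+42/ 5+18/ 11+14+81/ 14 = 55047/ 1540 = 35.74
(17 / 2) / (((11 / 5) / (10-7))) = 255 / 22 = 11.59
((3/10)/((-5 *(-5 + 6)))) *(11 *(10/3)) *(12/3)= -44/5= -8.80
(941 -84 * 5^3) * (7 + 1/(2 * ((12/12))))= -143385/2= -71692.50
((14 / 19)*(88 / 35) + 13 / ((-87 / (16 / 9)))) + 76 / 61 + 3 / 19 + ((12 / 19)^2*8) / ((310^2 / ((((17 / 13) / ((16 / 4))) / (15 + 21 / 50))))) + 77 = 22141580507083022 / 276801644912715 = 79.99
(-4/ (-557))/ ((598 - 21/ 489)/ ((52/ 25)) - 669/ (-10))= 169520/ 8365358529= 0.00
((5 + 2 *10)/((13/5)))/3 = 125/39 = 3.21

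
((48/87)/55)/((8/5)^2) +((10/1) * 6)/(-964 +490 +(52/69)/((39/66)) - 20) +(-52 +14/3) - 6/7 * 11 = -25909025833/455505204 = -56.88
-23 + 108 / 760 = -22.86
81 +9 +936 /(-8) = -27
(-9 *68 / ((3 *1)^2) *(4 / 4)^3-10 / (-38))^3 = -2131746903 / 6859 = -310795.58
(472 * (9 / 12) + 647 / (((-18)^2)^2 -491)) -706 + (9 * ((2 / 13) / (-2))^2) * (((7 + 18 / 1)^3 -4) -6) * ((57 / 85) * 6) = 898708480361 / 300185405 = 2993.84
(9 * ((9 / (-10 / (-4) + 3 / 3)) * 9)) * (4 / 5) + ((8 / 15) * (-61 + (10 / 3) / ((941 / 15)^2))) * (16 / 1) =-353.90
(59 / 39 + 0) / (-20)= -59 / 780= -0.08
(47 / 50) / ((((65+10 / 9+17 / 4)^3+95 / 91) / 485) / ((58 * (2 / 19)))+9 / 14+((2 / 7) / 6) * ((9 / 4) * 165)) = 1122655427712 / 162380102394065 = 0.01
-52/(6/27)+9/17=-3969/17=-233.47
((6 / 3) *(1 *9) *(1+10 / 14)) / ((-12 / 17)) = -306 / 7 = -43.71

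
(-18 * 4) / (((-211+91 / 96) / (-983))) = -6794496 / 20165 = -336.95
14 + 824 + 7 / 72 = 60343 / 72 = 838.10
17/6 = 2.83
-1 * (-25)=25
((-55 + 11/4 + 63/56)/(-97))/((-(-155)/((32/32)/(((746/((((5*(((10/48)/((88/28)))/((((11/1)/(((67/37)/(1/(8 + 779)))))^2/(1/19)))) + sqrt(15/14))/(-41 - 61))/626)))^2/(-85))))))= -677799139942530266050264495/62065732098601124871692873517985038336 - 28429052584225*sqrt(210)/5335529193975530521669902336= -0.00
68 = 68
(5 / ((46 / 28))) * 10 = 700 / 23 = 30.43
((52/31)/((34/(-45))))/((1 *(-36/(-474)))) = -15405/527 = -29.23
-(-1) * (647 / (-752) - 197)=-148791 / 752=-197.86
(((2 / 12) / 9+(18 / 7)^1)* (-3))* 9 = -979 / 14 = -69.93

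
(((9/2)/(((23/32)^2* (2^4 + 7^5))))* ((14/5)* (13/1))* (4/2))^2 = 2813375545344/1979968325017225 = 0.00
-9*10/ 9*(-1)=10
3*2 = 6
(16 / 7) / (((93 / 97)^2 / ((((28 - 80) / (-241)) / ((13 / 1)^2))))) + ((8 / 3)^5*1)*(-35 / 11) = -429.06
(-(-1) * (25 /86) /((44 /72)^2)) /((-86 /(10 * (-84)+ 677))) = 330075 /223729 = 1.48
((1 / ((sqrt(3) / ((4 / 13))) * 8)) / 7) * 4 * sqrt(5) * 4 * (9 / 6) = 4 * sqrt(15) / 91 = 0.17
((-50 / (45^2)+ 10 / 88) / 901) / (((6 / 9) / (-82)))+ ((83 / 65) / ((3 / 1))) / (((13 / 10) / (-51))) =-3022831429 / 180895572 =-16.71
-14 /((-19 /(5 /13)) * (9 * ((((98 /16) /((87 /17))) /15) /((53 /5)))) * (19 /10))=1229600 /558467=2.20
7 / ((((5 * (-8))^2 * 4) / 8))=7 / 800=0.01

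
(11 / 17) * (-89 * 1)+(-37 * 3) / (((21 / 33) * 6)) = -20625 / 238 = -86.66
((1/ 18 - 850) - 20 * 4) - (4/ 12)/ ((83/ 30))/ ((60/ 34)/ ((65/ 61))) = -84756187/ 91134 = -930.02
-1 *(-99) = 99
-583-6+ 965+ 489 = 865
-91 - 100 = -191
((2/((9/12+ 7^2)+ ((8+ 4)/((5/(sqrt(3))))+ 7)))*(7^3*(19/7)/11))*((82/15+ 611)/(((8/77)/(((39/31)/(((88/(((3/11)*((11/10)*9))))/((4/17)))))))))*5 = 24007755341115/29711085844-253826488188*sqrt(3)/7427771461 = 748.85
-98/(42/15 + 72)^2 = -1225/69938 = -0.02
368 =368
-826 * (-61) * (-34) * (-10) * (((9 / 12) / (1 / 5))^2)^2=3387769628.91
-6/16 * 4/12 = -0.12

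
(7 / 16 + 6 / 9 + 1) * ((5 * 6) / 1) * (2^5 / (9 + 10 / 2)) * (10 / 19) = 10100 / 133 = 75.94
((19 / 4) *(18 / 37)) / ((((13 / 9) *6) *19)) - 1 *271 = -521377 / 1924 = -270.99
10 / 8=5 / 4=1.25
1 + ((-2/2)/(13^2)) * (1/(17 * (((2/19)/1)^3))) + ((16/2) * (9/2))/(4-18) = -300837/160888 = -1.87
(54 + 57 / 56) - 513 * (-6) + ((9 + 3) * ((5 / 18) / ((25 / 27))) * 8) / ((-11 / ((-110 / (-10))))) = 869181 / 280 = 3104.22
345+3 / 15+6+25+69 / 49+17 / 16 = 1484389 / 3920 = 378.67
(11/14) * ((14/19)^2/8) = 77/1444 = 0.05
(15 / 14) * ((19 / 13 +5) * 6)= 540 / 13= 41.54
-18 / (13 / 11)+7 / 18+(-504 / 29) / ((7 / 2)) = -134413 / 6786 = -19.81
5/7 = 0.71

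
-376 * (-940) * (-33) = -11663520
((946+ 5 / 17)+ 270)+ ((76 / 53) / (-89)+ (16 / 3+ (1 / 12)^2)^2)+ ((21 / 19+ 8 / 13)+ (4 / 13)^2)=6655969969947167 / 5339247922944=1246.61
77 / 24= 3.21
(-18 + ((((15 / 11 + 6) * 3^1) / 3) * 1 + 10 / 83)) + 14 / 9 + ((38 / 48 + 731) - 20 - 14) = 688.83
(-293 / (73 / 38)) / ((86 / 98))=-545566 / 3139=-173.80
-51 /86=-0.59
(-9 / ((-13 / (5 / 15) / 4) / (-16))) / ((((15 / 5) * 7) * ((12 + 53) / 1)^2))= -64 / 384475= -0.00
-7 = -7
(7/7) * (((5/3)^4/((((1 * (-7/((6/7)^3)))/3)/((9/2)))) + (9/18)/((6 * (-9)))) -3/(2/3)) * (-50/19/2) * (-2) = -89982175/2463426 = -36.53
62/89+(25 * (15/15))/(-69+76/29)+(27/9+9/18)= 3.82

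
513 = 513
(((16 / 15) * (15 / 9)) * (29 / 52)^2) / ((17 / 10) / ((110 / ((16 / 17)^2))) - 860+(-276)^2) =3931675 / 535547695644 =0.00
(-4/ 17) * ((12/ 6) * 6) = -48/ 17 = -2.82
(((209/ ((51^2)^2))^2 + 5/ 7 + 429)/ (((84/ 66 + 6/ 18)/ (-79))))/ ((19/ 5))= -598176051229772731375/ 107539413758918883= -5562.39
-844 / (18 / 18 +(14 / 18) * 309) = -633 / 181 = -3.50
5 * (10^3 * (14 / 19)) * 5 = 350000 / 19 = 18421.05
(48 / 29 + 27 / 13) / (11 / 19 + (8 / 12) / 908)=5201478 / 807911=6.44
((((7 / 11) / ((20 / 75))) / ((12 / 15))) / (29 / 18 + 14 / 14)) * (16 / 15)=630 / 517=1.22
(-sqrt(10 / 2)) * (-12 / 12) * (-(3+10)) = -13 * sqrt(5) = -29.07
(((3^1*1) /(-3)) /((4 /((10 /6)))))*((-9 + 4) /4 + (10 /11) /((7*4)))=625 /1232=0.51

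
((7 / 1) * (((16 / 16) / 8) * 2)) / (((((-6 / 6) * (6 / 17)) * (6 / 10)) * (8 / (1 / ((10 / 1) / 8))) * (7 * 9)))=-17 / 1296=-0.01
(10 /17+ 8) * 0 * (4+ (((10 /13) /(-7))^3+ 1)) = 0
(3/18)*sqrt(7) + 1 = sqrt(7)/6 + 1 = 1.44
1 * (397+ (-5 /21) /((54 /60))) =74983 /189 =396.74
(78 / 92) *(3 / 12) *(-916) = -194.15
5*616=3080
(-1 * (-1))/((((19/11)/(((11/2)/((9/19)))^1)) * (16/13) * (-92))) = -1573/26496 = -0.06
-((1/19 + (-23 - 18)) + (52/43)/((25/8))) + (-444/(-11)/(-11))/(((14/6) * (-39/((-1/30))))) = 9121716616/224899675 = 40.56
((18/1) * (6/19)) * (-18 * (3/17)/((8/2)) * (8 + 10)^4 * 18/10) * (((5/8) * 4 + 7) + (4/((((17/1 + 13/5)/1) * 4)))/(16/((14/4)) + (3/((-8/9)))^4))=-352793449724769072/43537352495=-8103236.18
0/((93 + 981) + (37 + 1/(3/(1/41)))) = 0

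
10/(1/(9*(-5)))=-450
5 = 5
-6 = -6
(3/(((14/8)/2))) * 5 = 120/7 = 17.14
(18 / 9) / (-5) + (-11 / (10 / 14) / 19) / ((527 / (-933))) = 10363 / 10013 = 1.03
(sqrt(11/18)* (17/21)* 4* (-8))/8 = -34* sqrt(22)/63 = -2.53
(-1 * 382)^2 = 145924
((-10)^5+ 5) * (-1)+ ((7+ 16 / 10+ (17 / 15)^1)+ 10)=1500221 / 15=100014.73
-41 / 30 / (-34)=41 / 1020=0.04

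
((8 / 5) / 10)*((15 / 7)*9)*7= 108 / 5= 21.60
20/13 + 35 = 475/13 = 36.54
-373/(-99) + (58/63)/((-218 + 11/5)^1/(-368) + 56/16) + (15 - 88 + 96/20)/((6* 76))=5073434297/1320035640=3.84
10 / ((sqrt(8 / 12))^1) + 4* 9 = 5* sqrt(6) + 36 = 48.25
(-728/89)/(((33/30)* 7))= -1040/979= -1.06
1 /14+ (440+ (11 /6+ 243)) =14383 /21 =684.90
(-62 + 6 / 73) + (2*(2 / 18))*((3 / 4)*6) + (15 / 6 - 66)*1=-18165 / 146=-124.42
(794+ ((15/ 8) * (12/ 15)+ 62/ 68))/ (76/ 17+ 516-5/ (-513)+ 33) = 6945507/ 4826902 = 1.44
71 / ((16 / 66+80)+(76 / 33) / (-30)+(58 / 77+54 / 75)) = 1230075 / 1414394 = 0.87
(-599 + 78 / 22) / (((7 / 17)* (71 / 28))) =-445400 / 781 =-570.29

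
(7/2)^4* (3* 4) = 7203/4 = 1800.75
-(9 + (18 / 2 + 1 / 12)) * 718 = -77903 / 6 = -12983.83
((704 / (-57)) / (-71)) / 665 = 704 / 2691255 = 0.00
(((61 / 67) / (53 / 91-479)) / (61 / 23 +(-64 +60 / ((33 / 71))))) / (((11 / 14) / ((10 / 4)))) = -4468555 / 49992954768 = -0.00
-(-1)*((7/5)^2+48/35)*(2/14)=583/1225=0.48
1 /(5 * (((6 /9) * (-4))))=-3 /40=-0.08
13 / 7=1.86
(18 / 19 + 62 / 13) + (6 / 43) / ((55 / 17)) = 3364574 / 584155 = 5.76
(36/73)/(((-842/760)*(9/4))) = -6080/30733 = -0.20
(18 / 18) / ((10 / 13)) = 1.30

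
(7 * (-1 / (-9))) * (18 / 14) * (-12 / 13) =-0.92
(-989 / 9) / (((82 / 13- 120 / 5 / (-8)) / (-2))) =25714 / 1089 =23.61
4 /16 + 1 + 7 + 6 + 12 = 105 /4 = 26.25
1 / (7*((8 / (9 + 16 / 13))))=19 / 104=0.18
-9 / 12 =-3 / 4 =-0.75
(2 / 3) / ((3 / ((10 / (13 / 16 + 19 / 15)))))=1600 / 1497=1.07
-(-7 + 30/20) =11/2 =5.50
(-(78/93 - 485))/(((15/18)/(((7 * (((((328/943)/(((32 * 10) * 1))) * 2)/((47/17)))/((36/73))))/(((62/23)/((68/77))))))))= 105548291/49683700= 2.12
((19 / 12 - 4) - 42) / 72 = -533 / 864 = -0.62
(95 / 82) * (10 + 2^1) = 570 / 41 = 13.90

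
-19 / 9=-2.11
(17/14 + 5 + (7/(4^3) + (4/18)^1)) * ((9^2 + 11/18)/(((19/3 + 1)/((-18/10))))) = -38771317/295680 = -131.13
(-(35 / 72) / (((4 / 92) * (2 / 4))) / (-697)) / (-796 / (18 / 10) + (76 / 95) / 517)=-297275 / 4097668576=-0.00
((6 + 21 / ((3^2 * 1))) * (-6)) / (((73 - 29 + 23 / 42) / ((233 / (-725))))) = 19572 / 54259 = 0.36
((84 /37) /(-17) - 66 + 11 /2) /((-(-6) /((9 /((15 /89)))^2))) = -1812570351 /62900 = -28816.70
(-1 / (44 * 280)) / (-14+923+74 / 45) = -9 / 100972256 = -0.00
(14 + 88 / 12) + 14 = 35.33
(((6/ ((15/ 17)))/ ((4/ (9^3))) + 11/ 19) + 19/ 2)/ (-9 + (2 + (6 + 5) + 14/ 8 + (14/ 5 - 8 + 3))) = 474764/ 1349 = 351.94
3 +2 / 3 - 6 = -7 / 3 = -2.33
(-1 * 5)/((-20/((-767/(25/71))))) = -54457/100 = -544.57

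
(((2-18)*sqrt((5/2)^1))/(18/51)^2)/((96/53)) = -15317*sqrt(10)/432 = -112.12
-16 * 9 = -144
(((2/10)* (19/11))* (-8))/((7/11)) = -152/35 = -4.34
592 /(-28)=-148 /7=-21.14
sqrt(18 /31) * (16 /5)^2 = 768 * sqrt(62) /775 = 7.80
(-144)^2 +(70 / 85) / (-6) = 1057529 / 51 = 20735.86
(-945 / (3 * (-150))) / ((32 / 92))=483 / 80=6.04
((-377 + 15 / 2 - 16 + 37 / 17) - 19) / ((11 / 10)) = -68395 / 187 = -365.75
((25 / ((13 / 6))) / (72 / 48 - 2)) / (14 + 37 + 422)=-300 / 6149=-0.05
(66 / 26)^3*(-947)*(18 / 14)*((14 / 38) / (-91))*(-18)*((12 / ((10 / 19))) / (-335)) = 98.78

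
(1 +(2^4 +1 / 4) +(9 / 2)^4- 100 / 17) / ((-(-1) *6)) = 114629 / 1632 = 70.24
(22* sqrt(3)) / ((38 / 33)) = 363* sqrt(3) / 19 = 33.09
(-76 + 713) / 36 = 637 / 36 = 17.69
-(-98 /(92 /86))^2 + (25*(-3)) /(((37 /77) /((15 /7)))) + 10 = -8716.61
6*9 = 54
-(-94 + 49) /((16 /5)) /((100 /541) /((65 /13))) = 24345 /64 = 380.39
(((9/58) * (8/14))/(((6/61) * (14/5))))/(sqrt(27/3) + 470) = 915/1344266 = 0.00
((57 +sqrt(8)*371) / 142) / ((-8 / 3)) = -1113*sqrt(2) / 568 - 171 / 1136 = -2.92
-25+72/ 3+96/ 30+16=18.20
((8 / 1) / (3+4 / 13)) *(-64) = -6656 / 43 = -154.79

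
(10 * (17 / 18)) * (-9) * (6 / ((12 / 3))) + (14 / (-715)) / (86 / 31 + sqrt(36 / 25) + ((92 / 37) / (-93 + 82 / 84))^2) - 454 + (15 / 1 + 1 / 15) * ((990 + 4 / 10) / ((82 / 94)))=1307878373434976156093 / 79149112493493900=16524.23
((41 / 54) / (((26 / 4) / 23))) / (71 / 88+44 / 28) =580888 / 514215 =1.13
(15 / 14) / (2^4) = 15 / 224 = 0.07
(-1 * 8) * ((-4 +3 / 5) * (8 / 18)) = 544 / 45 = 12.09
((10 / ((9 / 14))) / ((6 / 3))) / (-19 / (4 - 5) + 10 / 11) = 770 / 1971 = 0.39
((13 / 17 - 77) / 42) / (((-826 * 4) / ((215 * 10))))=58050 / 49147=1.18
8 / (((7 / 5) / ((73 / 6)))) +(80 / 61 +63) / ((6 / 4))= 47994 / 427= 112.40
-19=-19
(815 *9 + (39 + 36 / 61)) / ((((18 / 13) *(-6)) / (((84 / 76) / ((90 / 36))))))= -1364545 / 3477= -392.45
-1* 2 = -2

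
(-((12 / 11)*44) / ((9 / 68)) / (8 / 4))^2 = 295936 / 9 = 32881.78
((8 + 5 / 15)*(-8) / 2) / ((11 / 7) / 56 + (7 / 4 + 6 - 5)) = -39200 / 3267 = -12.00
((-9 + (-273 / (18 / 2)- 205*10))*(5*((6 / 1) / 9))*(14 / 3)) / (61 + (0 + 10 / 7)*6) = -6142640 / 13149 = -467.16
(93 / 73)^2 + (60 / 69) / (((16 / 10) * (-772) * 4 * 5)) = 1228546507 / 756973792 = 1.62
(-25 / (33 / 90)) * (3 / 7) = -2250 / 77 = -29.22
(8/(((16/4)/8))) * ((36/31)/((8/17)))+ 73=3487/31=112.48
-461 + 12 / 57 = -8755 / 19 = -460.79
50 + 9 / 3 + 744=797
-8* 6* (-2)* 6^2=3456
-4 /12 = -1 /3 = -0.33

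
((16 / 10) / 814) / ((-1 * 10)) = -2 / 10175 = -0.00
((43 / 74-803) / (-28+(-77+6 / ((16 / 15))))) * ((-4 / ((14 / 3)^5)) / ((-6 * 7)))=1603233 / 4614193780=0.00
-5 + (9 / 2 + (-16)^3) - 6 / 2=-4099.50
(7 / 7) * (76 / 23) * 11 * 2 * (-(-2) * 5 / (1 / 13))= 217360 / 23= 9450.43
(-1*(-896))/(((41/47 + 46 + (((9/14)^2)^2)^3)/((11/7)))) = 3751776345347588096/124909963150991695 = 30.04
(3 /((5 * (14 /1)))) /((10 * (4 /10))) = 3 /280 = 0.01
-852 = -852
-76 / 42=-38 / 21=-1.81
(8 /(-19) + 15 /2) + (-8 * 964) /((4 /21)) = -1538275 /38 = -40480.92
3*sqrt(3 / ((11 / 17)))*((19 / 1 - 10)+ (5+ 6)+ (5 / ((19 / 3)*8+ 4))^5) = 7118207267565*sqrt(561) / 1305004248064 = 129.19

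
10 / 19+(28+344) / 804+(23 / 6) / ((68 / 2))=286115 / 259692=1.10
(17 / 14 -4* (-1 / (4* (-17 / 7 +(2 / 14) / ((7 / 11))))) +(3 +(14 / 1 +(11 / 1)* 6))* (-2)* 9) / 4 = -373.31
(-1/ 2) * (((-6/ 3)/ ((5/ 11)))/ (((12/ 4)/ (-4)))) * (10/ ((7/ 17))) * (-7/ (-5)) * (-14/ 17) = 1232/ 15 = 82.13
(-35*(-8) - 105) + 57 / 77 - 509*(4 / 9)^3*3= 779924 / 18711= 41.68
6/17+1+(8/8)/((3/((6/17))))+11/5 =312/85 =3.67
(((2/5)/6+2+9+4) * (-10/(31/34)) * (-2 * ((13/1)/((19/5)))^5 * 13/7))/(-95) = -92723000890000/30626868531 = -3027.51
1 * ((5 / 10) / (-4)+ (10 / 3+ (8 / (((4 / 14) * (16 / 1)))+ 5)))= 239 / 24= 9.96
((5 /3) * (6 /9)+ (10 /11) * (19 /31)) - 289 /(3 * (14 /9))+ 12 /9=-2531855 /42966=-58.93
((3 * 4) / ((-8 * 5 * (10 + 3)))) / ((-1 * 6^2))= 1 / 1560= 0.00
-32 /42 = -16 /21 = -0.76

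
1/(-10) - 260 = -2601/10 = -260.10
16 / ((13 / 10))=160 / 13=12.31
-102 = -102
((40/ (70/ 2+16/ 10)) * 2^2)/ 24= 0.18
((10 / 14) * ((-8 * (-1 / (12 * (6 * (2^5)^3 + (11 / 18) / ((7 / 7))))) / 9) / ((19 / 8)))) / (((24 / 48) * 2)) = 32 / 282408609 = 0.00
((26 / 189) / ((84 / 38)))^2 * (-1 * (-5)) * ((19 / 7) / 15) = 1159171 / 330812181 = 0.00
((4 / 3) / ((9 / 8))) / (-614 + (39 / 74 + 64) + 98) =-2368 / 902043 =-0.00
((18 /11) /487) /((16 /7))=63 /42856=0.00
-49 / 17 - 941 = -16046 / 17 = -943.88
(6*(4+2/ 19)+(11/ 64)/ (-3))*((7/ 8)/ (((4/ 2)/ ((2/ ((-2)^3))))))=-627529/ 233472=-2.69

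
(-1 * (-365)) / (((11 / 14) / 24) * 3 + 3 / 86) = 1757840 / 641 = 2742.34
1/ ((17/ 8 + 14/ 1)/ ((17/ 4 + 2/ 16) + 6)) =83/ 129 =0.64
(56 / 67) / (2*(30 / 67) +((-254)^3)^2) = 14 / 4497975764546623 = 0.00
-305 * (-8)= 2440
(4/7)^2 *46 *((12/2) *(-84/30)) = -8832/35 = -252.34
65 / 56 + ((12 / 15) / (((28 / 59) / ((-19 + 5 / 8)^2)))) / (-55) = -1131931 / 123200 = -9.19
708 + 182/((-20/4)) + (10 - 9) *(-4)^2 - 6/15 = 3436/5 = 687.20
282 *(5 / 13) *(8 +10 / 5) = 14100 / 13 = 1084.62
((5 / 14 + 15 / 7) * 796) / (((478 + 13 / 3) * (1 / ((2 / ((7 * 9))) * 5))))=19900 / 30387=0.65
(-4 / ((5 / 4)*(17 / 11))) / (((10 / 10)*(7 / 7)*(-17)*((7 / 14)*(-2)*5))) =-0.02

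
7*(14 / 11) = 98 / 11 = 8.91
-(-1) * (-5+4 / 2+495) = 492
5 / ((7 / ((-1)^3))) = -5 / 7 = -0.71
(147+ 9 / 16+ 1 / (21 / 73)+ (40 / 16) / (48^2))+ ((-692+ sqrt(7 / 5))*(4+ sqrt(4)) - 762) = -153634045 / 32256+ 6*sqrt(35) / 5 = -4755.86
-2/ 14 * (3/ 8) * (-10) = 15/ 28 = 0.54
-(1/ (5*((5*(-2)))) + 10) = -9.98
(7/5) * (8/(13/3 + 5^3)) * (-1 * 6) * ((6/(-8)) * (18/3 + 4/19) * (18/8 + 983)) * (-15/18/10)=-14648697/73720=-198.71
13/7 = 1.86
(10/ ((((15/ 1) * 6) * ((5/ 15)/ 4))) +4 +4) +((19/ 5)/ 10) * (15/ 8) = 2411/ 240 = 10.05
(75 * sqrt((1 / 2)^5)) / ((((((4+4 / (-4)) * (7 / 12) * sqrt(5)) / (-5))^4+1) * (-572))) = -15000 * sqrt(2) / 1258543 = -0.02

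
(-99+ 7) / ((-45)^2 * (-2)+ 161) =92 / 3889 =0.02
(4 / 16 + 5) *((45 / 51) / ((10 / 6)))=2.78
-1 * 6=-6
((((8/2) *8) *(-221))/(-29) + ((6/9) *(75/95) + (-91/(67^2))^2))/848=2713514214449/9415570985008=0.29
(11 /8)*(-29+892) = 1186.62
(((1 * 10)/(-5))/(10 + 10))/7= -0.01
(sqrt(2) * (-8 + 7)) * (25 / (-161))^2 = -625 * sqrt(2) / 25921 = -0.03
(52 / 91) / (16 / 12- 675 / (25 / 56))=-3 / 7931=-0.00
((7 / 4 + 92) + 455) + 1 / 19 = 41709 / 76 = 548.80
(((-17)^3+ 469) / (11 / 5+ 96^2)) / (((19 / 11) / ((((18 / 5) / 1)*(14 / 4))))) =-3079692 / 875729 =-3.52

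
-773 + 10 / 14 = -5406 / 7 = -772.29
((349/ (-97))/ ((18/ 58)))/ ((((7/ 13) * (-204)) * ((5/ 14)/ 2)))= 131573/ 222615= 0.59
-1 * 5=-5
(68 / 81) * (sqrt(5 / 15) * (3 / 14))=0.10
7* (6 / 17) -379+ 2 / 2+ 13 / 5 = -31699 / 85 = -372.93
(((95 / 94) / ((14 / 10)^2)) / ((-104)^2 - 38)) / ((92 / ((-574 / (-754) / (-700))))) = -3895 / 6887336176448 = -0.00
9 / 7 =1.29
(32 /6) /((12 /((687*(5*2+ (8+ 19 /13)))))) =231748 /39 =5942.26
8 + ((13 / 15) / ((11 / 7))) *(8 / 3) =4688 / 495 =9.47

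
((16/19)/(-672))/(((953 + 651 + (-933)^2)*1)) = -1/695930214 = -0.00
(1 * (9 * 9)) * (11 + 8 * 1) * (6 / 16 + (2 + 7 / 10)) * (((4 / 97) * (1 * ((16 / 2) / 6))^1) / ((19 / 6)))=82.17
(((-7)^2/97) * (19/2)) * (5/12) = 4655/2328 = 2.00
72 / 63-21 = -139 / 7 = -19.86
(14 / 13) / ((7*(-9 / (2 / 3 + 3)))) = -22 / 351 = -0.06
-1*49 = -49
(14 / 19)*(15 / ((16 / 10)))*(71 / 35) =1065 / 76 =14.01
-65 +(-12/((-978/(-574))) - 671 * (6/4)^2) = -1031329/652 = -1581.79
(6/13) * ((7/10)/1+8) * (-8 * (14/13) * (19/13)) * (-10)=1110816/2197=505.61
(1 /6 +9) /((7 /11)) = 605 /42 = 14.40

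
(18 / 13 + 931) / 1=12121 / 13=932.38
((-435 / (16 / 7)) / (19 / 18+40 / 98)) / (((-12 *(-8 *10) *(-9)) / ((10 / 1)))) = 49735 / 330496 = 0.15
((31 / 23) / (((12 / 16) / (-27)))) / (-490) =558 / 5635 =0.10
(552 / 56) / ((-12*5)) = -23 / 140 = -0.16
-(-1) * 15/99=5/33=0.15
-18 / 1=-18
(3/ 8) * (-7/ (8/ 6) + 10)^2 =1083/ 128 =8.46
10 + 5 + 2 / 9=137 / 9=15.22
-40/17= -2.35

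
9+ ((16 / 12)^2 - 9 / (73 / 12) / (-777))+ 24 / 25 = 49941487 / 4254075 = 11.74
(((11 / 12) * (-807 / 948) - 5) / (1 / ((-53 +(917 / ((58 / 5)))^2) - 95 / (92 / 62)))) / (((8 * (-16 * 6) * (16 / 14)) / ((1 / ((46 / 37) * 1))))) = 13012087809707 / 400581459968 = 32.48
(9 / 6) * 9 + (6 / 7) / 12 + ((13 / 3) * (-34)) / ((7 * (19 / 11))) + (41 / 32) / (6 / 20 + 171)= 725639 / 520752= 1.39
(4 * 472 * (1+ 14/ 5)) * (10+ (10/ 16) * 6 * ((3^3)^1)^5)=386043065672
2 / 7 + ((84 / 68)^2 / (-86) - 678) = -117910463 / 173978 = -677.73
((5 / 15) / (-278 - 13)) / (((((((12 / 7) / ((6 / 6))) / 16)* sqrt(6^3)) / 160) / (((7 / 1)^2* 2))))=-109760* sqrt(6) / 23571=-11.41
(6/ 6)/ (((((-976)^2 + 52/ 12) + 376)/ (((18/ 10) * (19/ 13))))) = 513/ 185826485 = 0.00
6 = 6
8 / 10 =4 / 5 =0.80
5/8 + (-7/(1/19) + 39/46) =-24201/184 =-131.53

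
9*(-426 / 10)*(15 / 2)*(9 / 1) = -25879.50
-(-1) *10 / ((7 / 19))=190 / 7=27.14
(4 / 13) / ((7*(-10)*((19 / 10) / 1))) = -4 / 1729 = -0.00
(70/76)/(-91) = -5/494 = -0.01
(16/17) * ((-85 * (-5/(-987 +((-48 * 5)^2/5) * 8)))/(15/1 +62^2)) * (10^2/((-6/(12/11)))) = -80000/3870202677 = -0.00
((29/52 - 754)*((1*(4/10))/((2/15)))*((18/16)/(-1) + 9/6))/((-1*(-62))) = -352611/25792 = -13.67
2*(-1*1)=-2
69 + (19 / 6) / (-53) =21923 / 318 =68.94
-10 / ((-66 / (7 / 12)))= 35 / 396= 0.09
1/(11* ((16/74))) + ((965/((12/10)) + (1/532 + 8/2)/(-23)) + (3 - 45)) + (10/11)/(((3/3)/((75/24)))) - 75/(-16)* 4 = 633142843/807576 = 784.00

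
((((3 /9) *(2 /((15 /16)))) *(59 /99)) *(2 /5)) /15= 3776 /334125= 0.01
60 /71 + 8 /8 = 1.85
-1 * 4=-4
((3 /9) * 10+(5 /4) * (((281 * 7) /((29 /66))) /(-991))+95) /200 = 3196469 /6897360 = 0.46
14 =14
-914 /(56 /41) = -18737 /28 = -669.18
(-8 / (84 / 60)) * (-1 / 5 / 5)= 8 / 35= 0.23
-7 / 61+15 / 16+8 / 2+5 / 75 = 71581 / 14640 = 4.89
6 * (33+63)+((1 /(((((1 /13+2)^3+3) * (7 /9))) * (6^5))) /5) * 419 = 457647758303 /794525760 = 576.00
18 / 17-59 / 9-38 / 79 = -72253 / 12087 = -5.98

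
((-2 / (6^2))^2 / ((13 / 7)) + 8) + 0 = 33703 / 4212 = 8.00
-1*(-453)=453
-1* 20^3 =-8000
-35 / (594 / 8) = -140 / 297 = -0.47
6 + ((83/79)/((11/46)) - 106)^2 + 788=8395781450/755161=11117.87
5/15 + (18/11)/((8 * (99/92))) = 190/363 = 0.52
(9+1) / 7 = 10 / 7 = 1.43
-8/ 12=-2/ 3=-0.67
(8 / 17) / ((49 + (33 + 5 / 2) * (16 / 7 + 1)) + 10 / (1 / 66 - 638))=0.00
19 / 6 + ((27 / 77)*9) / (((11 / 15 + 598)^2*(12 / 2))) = 3.17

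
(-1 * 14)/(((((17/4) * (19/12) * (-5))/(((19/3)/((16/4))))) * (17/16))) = 896/1445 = 0.62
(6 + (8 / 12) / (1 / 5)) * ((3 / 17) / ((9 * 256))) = 7 / 9792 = 0.00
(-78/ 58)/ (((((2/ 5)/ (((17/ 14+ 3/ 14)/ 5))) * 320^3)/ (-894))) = 17433/ 665190400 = 0.00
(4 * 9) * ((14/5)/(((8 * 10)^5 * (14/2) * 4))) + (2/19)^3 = 65536061731/56188928000000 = 0.00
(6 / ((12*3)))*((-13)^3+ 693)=-250.67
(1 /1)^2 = 1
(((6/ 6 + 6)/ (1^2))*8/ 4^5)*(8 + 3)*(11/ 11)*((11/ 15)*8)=847/ 240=3.53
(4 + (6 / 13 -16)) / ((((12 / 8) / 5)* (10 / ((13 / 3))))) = -50 / 3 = -16.67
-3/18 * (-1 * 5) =5/6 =0.83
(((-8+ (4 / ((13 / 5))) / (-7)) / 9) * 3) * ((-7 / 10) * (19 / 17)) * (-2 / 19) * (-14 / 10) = 308 / 975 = 0.32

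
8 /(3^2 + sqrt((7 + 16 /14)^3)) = 0.25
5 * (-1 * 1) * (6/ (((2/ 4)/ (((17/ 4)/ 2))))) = -255/ 2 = -127.50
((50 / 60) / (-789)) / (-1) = 5 / 4734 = 0.00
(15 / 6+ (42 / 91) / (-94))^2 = 9296401 / 1493284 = 6.23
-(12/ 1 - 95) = 83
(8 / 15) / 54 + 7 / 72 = 347 / 3240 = 0.11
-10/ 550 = -1/ 55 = -0.02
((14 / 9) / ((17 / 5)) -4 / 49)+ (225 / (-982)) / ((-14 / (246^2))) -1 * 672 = 1173444269 / 3681027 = 318.78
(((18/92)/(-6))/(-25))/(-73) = -0.00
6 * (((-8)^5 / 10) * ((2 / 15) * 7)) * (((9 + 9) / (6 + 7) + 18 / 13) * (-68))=1123024896 / 325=3455461.22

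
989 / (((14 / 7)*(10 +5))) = 989 / 30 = 32.97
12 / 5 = 2.40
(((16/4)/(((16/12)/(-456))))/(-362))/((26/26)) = 684/181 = 3.78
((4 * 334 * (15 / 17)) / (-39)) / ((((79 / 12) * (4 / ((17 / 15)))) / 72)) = -96192 / 1027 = -93.66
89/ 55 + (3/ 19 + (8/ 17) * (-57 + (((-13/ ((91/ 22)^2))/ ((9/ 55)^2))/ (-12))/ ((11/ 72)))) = -5427572632/ 305540235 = -17.76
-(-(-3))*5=-15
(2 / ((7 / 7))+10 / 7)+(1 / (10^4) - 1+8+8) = 1290007 / 70000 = 18.43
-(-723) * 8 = 5784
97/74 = 1.31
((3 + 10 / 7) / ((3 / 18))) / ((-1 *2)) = -93 / 7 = -13.29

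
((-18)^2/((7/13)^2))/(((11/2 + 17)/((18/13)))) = 16848/245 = 68.77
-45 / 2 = -22.50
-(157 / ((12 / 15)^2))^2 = -15405625 / 256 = -60178.22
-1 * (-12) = 12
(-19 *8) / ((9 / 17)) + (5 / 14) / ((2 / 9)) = -71947 / 252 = -285.50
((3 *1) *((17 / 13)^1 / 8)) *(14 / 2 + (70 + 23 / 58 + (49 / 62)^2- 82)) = -22620795 / 11593504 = -1.95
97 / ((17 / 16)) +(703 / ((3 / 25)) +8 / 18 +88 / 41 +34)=37551547 / 6273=5986.22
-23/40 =-0.58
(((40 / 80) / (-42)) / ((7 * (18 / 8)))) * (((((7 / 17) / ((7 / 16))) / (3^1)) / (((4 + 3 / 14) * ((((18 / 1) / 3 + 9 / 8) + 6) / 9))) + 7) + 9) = -8944 / 737205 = -0.01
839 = 839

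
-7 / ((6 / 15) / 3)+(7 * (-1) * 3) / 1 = -147 / 2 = -73.50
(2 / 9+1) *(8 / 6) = 44 / 27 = 1.63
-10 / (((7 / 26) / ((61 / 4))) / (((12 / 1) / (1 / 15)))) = -713700 / 7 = -101957.14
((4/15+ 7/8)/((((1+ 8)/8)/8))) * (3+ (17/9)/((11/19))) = 135904/2673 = 50.84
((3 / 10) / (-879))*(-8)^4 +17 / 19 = -14007 / 27835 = -0.50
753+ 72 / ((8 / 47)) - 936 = 240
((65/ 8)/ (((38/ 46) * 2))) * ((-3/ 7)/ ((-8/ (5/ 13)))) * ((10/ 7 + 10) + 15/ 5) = 174225/ 119168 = 1.46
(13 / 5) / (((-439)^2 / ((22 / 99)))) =26 / 8672445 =0.00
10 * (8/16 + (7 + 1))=85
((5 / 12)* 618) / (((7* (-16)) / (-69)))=35535 / 224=158.64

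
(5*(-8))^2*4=6400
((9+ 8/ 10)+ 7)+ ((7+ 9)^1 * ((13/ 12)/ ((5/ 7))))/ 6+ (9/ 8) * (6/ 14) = 53743/ 2520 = 21.33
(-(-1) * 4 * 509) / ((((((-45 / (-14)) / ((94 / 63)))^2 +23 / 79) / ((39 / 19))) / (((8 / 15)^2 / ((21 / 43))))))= 15644763164672 / 31699522575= 493.53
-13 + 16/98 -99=-5480/49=-111.84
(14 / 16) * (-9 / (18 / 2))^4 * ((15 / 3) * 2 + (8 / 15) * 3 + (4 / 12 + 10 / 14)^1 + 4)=14.57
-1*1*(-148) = 148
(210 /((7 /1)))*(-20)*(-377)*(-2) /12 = -37700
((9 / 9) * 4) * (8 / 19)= 32 / 19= 1.68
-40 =-40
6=6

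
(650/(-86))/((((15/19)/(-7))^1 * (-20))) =-1729/516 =-3.35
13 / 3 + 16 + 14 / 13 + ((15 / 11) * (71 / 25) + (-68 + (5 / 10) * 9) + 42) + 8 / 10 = 19661 / 4290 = 4.58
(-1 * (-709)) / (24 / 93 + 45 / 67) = 1472593 / 1931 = 762.61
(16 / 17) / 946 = 8 / 8041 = 0.00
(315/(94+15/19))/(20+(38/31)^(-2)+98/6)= 3703860/41237497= 0.09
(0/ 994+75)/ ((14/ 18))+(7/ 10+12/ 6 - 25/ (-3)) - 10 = 20467/ 210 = 97.46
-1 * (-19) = 19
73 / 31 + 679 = 21122 / 31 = 681.35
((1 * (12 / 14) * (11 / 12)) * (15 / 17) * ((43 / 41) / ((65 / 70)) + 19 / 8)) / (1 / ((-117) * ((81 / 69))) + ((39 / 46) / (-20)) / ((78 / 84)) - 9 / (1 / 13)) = -4053003075 / 195268255252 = -0.02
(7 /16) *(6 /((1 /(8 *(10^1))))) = 210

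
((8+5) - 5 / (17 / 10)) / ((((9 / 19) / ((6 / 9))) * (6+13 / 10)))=7220 / 3723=1.94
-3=-3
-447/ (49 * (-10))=447/ 490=0.91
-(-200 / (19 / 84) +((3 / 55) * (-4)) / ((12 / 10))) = 184838 / 209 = 884.39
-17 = -17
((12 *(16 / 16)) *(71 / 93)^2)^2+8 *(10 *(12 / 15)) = 938534992 / 8311689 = 112.92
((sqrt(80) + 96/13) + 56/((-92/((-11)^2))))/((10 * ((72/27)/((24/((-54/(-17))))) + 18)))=-168419/466440 + 17 * sqrt(5)/780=-0.31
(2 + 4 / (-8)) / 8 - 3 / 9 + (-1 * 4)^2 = 761 / 48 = 15.85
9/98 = 0.09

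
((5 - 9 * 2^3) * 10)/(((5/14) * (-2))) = 938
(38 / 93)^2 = 1444 / 8649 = 0.17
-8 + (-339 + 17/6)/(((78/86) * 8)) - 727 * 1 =-1462651/1872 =-781.33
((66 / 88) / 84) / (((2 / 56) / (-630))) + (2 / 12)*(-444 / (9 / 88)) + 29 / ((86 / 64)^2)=-28788763 / 33282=-864.99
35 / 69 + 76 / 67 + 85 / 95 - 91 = -7770385 / 87837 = -88.46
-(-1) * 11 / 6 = 11 / 6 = 1.83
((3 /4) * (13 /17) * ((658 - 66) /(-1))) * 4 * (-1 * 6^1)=138528 /17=8148.71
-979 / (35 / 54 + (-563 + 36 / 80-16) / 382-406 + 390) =201948120 / 3479197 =58.04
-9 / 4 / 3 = -3 / 4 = -0.75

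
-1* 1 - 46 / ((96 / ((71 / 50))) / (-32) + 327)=-26333 / 23067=-1.14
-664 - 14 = -678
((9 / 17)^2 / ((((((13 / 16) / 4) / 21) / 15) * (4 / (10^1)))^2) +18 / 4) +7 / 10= 1028766069866 / 244205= 4212715.01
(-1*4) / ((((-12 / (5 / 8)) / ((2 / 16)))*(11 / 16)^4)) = 5120 / 43923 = 0.12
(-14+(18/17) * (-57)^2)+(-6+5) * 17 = 57955/17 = 3409.12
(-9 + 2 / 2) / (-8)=1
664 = 664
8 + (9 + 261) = 278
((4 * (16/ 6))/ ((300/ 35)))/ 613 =56/ 27585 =0.00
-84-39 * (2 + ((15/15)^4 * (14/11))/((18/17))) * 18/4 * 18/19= -128823/209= -616.38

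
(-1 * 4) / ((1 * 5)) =-4 / 5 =-0.80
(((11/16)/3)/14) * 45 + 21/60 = 1217/1120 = 1.09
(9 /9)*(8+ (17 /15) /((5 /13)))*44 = 36124 /75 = 481.65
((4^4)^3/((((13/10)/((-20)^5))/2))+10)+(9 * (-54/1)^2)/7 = -7516192767657918/91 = -82595524919317.78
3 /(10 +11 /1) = 1 /7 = 0.14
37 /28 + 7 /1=233 /28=8.32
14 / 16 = 7 / 8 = 0.88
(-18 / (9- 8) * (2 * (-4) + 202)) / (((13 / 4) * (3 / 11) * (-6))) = 8536 / 13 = 656.62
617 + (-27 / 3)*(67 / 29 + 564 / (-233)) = 4175774 / 6757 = 617.99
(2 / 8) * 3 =3 / 4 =0.75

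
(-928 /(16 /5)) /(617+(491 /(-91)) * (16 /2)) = -26390 /52219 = -0.51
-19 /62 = -0.31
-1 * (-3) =3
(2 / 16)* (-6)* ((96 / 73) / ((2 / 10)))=-360 / 73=-4.93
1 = 1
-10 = -10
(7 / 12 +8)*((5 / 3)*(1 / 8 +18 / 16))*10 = 178.82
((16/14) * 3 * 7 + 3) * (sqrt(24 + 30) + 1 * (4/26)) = 54/13 + 81 * sqrt(6) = 202.56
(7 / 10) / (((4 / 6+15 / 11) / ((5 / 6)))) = 0.29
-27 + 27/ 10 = -243/ 10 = -24.30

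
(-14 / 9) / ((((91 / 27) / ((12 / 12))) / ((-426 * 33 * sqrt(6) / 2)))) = 42174 * sqrt(6) / 13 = 7946.52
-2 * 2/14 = -2/7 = -0.29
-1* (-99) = 99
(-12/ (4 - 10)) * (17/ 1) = 34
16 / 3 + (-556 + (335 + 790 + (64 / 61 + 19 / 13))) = 1372312 / 2379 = 576.84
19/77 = 0.25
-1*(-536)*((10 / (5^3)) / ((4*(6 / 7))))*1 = 938 / 75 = 12.51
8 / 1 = 8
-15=-15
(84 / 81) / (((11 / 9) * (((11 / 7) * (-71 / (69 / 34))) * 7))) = -322 / 146047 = -0.00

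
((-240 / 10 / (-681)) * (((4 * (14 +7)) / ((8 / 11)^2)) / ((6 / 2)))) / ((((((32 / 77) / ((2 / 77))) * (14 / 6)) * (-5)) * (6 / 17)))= -2057 / 72640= -0.03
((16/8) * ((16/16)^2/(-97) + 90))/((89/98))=1710884/8633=198.18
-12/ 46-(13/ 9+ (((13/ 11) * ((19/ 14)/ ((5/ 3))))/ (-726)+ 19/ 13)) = -1587324803/ 501440940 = -3.17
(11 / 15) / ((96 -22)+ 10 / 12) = 22 / 2245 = 0.01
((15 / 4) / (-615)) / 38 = -1 / 6232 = -0.00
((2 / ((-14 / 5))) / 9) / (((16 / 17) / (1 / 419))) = -85 / 422352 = -0.00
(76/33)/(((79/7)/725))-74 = 192782/2607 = 73.95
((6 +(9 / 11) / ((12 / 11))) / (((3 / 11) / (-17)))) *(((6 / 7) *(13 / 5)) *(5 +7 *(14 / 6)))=-700128 / 35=-20003.66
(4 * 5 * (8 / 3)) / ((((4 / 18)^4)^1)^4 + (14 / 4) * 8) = 24706935851357880 / 12971141321979271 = 1.90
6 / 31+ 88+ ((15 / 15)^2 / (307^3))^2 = 2288910245363160797 / 25953261743327719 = 88.19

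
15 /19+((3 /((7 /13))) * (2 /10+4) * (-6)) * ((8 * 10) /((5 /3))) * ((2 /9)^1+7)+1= -924734 /19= -48670.21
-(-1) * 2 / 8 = 1 / 4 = 0.25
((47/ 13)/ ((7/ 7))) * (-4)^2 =752/ 13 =57.85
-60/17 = -3.53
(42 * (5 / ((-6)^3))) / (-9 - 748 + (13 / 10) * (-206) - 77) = 25 / 28332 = 0.00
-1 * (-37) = 37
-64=-64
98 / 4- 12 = 12.50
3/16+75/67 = 1401/1072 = 1.31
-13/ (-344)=13/ 344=0.04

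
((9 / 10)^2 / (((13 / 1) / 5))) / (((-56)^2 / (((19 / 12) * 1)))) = 513 / 3261440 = 0.00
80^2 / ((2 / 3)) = 9600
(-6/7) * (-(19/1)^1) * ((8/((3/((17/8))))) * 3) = 1938/7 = 276.86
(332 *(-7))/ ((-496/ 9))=5229/ 124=42.17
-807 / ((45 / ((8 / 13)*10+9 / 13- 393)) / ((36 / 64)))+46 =204949 / 52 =3941.33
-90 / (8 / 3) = -135 / 4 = -33.75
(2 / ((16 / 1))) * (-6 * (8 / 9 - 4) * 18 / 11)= 42 / 11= 3.82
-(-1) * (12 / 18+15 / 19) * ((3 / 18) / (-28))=-83 / 9576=-0.01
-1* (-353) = 353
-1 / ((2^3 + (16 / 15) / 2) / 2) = -0.23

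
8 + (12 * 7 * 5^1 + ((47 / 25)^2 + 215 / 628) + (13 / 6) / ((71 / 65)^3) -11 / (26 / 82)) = 2185171711395433 / 5478722632500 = 398.85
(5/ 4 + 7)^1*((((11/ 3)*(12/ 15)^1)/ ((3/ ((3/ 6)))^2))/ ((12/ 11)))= 1331/ 2160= 0.62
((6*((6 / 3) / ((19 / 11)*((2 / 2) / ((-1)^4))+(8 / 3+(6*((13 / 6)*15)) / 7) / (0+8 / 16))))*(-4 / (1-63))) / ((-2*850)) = -1386 / 191050675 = -0.00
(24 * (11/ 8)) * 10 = 330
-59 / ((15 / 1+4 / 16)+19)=-1.72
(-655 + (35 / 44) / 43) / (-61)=1239225 / 115412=10.74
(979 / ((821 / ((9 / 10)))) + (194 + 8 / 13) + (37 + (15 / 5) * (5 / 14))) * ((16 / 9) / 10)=698577784 / 16809975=41.56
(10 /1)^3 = 1000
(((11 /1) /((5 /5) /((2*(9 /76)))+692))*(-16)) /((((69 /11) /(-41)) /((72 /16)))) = 535788 /72059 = 7.44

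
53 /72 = 0.74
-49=-49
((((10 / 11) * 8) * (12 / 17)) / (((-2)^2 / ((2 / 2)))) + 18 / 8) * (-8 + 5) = -7929 / 748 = -10.60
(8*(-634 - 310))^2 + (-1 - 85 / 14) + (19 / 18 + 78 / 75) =57032699.02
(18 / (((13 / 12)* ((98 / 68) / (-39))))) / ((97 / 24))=-528768 / 4753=-111.25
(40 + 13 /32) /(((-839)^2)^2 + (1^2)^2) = 1293 /15856152775744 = 0.00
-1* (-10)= 10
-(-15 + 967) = -952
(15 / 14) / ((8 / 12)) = 45 / 28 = 1.61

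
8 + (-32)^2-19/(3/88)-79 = 1187/3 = 395.67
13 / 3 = 4.33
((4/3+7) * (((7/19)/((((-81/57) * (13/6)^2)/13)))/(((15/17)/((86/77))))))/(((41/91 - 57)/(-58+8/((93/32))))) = -525822920/71068833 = -7.40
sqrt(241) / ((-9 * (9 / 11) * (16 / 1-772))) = 11 * sqrt(241) / 61236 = 0.00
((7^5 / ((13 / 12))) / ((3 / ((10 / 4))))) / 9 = 168070 / 117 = 1436.50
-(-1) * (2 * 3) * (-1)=-6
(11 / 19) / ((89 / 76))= 0.49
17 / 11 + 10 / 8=123 / 44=2.80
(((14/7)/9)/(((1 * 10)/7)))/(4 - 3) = 7/45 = 0.16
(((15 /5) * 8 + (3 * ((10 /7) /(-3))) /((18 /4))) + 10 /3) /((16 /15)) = 4255 /168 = 25.33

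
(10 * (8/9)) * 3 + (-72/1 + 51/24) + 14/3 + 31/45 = -13627/360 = -37.85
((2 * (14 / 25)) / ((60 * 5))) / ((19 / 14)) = 98 / 35625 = 0.00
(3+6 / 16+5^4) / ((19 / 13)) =65351 / 152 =429.94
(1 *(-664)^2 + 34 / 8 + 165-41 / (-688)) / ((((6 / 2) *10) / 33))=3337982263 / 6880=485171.84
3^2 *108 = 972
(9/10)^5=59049/100000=0.59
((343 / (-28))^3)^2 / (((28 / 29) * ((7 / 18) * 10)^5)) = 201464618229 / 51200000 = 3934.86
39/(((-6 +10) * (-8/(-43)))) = 52.41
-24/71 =-0.34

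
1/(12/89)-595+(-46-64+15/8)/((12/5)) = -60733/96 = -632.64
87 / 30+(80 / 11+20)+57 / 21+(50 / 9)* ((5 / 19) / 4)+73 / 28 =9443281 / 263340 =35.86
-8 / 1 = -8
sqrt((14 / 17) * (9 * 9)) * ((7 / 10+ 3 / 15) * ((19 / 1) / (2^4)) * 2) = 1539 * sqrt(238) / 1360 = 17.46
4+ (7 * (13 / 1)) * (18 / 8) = 835 / 4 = 208.75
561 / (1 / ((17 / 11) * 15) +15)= 143055 / 3836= 37.29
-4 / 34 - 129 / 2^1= -2197 / 34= -64.62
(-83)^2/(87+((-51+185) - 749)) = -6889/528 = -13.05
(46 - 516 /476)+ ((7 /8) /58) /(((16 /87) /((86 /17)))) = 690481 /15232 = 45.33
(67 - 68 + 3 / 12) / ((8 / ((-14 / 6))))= 7 / 32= 0.22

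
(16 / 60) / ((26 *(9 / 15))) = 2 / 117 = 0.02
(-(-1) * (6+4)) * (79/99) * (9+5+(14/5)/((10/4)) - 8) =28124/495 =56.82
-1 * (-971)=971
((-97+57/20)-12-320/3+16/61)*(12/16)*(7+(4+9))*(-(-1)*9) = -7001541/244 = -28694.84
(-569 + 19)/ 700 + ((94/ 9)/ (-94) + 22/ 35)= -169/ 630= -0.27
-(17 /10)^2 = -289 /100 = -2.89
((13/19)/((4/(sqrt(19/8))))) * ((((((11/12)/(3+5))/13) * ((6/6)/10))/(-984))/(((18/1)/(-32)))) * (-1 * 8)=-11 * sqrt(38)/20191680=-0.00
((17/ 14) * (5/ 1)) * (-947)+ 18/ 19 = -1529153/ 266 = -5748.70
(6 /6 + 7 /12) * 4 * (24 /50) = 76 /25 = 3.04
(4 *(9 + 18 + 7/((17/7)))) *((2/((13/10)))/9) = 40640/1989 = 20.43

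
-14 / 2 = -7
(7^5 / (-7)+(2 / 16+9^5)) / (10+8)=453185 / 144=3147.12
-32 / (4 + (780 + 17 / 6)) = -192 / 4721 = -0.04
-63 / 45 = -7 / 5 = -1.40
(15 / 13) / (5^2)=3 / 65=0.05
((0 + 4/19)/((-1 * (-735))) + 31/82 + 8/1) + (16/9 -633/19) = -79562521/3435390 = -23.16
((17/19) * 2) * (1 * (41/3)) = 1394/57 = 24.46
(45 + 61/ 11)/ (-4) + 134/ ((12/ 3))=459/ 22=20.86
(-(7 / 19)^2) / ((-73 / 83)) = 4067 / 26353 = 0.15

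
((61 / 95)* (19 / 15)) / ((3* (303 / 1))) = 61 / 68175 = 0.00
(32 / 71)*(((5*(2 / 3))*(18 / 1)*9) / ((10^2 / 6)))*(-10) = -10368 / 71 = -146.03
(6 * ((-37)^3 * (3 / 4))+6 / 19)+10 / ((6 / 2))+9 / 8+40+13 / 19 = -5469433 / 24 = -227893.04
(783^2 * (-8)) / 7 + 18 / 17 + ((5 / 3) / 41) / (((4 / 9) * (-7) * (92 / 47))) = -700672.09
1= 1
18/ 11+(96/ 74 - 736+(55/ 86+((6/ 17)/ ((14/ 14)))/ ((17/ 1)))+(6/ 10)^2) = -185126721173/ 252889450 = -732.05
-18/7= -2.57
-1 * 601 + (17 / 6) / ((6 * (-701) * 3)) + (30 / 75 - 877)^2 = 767826.56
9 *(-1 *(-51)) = 459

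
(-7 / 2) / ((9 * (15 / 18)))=-7 / 15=-0.47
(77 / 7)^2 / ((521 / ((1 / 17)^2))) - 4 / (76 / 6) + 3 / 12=-743649 / 11443244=-0.06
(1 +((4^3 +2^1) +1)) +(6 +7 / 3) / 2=433 / 6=72.17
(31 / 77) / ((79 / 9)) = 279 / 6083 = 0.05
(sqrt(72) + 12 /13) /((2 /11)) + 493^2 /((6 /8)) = 33 * sqrt(2) + 12638746 /39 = 324117.08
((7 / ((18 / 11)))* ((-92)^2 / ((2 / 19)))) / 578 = 1547854 / 2601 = 595.10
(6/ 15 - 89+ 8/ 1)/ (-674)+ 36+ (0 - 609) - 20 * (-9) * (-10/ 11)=-27302677/ 37070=-736.52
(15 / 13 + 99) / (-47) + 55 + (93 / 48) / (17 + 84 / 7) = 15007533 / 283504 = 52.94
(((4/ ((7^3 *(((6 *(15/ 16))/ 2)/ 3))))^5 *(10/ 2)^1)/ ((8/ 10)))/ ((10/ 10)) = 268435456/ 144207180864518625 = 0.00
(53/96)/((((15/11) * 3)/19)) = 2.56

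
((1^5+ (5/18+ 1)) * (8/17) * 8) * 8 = 10496/153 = 68.60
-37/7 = -5.29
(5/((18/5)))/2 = 25/36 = 0.69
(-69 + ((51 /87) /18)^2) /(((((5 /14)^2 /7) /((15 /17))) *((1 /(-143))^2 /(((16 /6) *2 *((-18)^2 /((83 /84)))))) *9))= -236313004221502208 /17799765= -13276186748.62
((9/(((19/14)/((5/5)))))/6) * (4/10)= 42/95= 0.44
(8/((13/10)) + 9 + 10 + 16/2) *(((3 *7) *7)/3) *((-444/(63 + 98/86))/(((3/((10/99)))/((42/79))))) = -1344013160/6676527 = -201.30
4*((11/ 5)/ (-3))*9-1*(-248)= 221.60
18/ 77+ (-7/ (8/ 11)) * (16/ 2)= -5911/ 77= -76.77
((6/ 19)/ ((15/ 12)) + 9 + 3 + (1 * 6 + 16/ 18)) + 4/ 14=116272/ 5985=19.43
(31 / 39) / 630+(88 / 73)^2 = 1.45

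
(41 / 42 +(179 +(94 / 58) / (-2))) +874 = 641378 / 609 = 1053.17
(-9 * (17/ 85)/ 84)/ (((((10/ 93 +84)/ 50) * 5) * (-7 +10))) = -93/ 109508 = -0.00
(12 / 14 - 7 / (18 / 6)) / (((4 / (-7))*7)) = 31 / 84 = 0.37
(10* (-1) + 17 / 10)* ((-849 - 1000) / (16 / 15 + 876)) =17.50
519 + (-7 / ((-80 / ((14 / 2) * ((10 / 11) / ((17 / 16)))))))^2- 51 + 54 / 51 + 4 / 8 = 32859213 / 69938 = 469.83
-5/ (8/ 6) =-15/ 4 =-3.75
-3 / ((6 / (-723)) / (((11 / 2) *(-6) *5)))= -59647.50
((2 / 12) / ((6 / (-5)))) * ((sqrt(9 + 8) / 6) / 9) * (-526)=1315 * sqrt(17) / 972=5.58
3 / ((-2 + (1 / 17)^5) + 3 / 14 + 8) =59633994 / 123527573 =0.48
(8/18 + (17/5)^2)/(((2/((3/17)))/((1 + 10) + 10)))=18907/850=22.24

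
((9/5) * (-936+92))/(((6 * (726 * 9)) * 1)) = -211/5445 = -0.04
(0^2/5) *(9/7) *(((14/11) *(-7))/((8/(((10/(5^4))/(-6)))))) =0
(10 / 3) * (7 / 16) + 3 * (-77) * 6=-33229 / 24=-1384.54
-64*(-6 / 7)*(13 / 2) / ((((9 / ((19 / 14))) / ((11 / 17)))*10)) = 43472 / 12495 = 3.48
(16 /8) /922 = 1 /461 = 0.00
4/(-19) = -4/19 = -0.21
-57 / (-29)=57 / 29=1.97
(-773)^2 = 597529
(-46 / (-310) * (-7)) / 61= -161 / 9455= -0.02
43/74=0.58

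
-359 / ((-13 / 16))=5744 / 13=441.85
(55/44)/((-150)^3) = -1/2700000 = -0.00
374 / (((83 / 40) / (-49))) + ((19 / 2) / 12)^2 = -422201077 / 47808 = -8831.18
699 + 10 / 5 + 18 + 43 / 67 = 48216 / 67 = 719.64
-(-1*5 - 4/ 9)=49/ 9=5.44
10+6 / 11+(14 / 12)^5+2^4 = 2455469 / 85536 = 28.71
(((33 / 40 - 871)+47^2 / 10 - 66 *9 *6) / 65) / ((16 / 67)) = -11291577 / 41600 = -271.43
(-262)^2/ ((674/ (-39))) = -1338558/ 337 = -3971.98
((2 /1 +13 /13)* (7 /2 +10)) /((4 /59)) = 4779 /8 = 597.38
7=7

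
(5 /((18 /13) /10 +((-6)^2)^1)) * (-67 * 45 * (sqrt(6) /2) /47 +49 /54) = 15925 /126846 - 108875 * sqrt(6) /24534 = -10.74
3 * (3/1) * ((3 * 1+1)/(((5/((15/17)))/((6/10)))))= 324/85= 3.81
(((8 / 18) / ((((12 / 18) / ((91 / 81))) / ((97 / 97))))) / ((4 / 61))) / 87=5551 / 42282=0.13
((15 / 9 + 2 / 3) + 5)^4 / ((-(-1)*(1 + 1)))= 117128 / 81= 1446.02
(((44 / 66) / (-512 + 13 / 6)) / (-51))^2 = 16 / 24338808081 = 0.00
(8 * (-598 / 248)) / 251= -598 / 7781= -0.08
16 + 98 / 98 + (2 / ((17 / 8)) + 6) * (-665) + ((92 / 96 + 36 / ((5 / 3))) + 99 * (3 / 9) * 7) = -8864461 / 2040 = -4345.32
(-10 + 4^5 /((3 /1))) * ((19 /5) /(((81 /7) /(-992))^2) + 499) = 926938079326 /98415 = 9418666.66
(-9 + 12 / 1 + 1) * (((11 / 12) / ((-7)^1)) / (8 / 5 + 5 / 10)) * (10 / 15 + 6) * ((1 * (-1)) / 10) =220 / 1323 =0.17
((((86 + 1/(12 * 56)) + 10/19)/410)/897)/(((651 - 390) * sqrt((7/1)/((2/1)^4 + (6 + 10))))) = 1104787 * sqrt(14)/2144755201680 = 0.00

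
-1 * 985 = -985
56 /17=3.29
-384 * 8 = -3072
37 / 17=2.18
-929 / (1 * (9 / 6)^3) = -7432 / 27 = -275.26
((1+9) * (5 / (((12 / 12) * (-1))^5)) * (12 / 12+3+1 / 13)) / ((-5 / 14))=7420 / 13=570.77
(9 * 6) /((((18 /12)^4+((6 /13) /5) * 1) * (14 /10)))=93600 /12509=7.48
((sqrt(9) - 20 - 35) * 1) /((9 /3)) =-52 /3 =-17.33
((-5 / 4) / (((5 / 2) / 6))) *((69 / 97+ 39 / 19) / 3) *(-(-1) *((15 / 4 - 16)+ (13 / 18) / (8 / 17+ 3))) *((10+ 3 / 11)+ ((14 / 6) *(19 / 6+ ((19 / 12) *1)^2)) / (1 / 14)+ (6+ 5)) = 3553327719937 / 516718224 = 6876.72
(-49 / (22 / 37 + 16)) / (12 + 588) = -1813 / 368400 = -0.00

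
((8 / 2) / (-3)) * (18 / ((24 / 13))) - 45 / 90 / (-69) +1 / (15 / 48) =-6757 / 690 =-9.79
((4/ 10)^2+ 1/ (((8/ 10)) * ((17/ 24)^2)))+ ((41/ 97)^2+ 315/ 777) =8137909448/ 2515260925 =3.24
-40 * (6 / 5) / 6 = -8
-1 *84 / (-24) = 7 / 2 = 3.50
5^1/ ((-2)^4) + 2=37/ 16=2.31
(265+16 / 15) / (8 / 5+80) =3991 / 1224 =3.26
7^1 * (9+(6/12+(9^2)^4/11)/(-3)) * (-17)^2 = -174165853757/66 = -2638876572.08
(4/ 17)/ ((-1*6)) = -2/ 51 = -0.04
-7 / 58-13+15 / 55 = -12.85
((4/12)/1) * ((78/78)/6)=1/18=0.06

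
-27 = -27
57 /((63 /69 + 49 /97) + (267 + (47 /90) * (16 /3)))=17167545 /81682391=0.21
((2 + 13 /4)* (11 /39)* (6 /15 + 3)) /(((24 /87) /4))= 37961 /520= 73.00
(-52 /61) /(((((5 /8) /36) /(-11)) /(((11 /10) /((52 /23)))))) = 262.79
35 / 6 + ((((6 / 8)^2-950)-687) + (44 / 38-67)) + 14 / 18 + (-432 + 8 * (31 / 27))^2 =39243029755 / 221616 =177076.70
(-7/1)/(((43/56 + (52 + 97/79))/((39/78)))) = -0.06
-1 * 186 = -186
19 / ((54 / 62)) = 589 / 27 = 21.81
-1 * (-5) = 5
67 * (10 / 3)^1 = 670 / 3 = 223.33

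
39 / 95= 0.41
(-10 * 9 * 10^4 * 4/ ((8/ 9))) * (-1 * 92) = 372600000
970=970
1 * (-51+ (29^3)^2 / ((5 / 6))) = 3568939671 / 5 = 713787934.20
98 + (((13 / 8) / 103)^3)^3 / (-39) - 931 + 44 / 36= -1310975960474612183481290928227 / 1576113230599987930979106816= -831.78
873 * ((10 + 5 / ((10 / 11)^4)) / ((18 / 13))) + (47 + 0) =43870301 / 4000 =10967.58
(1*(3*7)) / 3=7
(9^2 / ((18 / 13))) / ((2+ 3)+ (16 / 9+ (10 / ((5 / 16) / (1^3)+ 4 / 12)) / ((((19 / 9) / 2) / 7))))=620217 / 1160498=0.53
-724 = -724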